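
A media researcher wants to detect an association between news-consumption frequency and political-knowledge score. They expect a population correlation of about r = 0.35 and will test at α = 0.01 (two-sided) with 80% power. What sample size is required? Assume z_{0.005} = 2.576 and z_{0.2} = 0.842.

n = 91

Fisher's z: C = ½·ln((1+r)/(1−r)) = ½·ln(2.0769) = 0.3654.
n = ((z_{α/2} + z_β)/C)² + 3.
(2.576 + 0.842) / 0.3654 = 3.418 / 0.3654 = 9.354.
n = 9.354² + 3 = 87.50 + 3 = 90.5.
Round up.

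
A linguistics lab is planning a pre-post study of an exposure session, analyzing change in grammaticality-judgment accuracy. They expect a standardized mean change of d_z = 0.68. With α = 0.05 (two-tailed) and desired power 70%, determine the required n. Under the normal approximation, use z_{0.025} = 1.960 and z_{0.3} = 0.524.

n = 14 pairs

For a paired (one-sample on differences) test: n = ((z_{α/2} + z_β) / d)².
z_{α/2} + z_β = 1.960 + 0.524 = 2.484.
n = (2.484 / 0.68)² = 3.653² = 13.34.
Round up.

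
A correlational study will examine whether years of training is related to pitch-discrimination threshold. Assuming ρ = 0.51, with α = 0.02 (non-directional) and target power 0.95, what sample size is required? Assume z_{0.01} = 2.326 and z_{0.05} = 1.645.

Fisher's z: C = ½·ln((1+r)/(1−r)) = ½·ln(3.0816) = 0.5627.
n = ((z_{α/2} + z_β)/C)² + 3.
(2.326 + 1.645) / 0.5627 = 3.971 / 0.5627 = 7.057.
n = 7.057² + 3 = 49.80 + 3 = 52.8.
Round up.

n = 53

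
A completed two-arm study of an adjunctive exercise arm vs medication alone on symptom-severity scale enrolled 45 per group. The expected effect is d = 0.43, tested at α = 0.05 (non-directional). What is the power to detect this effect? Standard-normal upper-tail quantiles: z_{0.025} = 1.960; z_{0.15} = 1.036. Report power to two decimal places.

power ≈ 0.53

For two equal groups, power = Φ(d·√(n/2) − z_{α/2}).
d·√(n/2) = 0.43 × √(45/2) = 0.43 × 4.743 = 2.040.
z_β = 2.040 − 1.960 = 0.080.
Power = Φ(0.080) = 0.532.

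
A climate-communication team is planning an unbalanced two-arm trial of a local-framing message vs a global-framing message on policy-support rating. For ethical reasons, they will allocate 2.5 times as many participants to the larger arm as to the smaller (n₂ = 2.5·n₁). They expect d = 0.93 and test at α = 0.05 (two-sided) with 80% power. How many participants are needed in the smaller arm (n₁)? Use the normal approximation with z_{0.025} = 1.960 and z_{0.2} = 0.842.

With allocation ratio k = n₂/n₁ = 2.5, Var(x̄₁−x̄₂) = σ²(1/n₁ + 1/(k·n₁)) = σ²·(k+1)/(k·n₁).
So n₁ = (1 + 1/k)·((z_{α/2} + z_β)/d)² = 1.400 × (2.802/0.93)².
n₁ = 1.400 × 9.08 = 12.7.
Round up: n₁ = 13, giving n₂ = ⌈2.5 × 13⌉ = ⌈32.5⌉ = 33.

n₁ = 13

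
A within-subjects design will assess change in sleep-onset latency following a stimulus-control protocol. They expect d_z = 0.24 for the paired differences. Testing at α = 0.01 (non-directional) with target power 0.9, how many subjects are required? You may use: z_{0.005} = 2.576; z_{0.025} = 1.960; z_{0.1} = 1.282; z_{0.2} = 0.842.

n = 259 pairs

For a paired (one-sample on differences) test: n = ((z_{α/2} + z_β) / d)².
z_{α/2} + z_β = 2.576 + 1.282 = 3.858.
n = (3.858 / 0.24)² = 16.075² = 258.41.
Round up.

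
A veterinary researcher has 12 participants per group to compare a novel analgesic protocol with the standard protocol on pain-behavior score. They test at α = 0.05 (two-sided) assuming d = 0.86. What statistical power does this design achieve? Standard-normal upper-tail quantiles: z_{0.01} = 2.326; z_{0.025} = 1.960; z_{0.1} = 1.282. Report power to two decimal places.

power ≈ 0.56

For two equal groups, power = Φ(d·√(n/2) − z_{α/2}).
d·√(n/2) = 0.86 × √(12/2) = 0.86 × 2.449 = 2.107.
z_β = 2.107 − 1.960 = 0.147.
Power = Φ(0.147) = 0.558.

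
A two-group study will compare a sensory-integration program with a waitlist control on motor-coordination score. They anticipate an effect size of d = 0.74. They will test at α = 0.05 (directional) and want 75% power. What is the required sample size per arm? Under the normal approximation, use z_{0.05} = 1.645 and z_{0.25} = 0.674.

n = 20 per group

For two independent groups with equal n: n = 2·((z_{α} + z_β) / d)².
z_{α} + z_β = 1.645 + 0.674 = 2.319.
n = 2 × (2.319 / 0.74)² = 2 × 3.134² = 2 × 9.82 = 19.6.
Round up to the next whole participant.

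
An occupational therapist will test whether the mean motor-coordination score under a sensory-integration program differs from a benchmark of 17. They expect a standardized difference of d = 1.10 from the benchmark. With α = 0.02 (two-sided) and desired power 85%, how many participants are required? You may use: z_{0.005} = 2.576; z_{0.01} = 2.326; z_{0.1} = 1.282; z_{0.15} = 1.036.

n = 10

For a one-sample test: n = ((z_{α/2} + z_β) / d)².
z_{α/2} + z_β = 2.326 + 1.036 = 3.362.
n = (3.362 / 1.10)² = 3.056² = 9.34.
Round up.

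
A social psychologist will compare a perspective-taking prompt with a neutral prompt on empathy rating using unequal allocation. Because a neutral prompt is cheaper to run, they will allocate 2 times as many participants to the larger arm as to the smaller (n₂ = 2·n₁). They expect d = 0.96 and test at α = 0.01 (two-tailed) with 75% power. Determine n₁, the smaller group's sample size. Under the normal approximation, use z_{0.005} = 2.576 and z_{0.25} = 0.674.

With allocation ratio k = n₂/n₁ = 2, Var(x̄₁−x̄₂) = σ²(1/n₁ + 1/(k·n₁)) = σ²·(k+1)/(k·n₁).
So n₁ = (1 + 1/k)·((z_{α/2} + z_β)/d)² = 1.500 × (3.250/0.96)².
n₁ = 1.500 × 11.46 = 17.2.
Round up: n₁ = 18, giving n₂ = 2 × 18 = 36.

n₁ = 18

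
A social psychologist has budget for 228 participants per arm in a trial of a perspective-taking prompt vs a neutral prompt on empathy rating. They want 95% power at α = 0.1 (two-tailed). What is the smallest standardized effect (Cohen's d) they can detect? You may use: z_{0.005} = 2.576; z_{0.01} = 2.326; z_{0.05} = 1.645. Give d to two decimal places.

For two independent groups of n = 228 each: d_min = (z_{α/2} + z_β)·√(2/n).
z-sum = 1.645 + 1.645 = 3.290.
d_min = 3.290 × √(2/228) = 3.290 × 0.0937 = 0.308.

d_min ≈ 0.31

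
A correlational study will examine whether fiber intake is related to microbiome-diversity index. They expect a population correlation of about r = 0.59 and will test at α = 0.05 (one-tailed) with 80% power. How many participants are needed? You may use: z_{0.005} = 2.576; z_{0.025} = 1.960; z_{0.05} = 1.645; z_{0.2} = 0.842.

n = 17

Fisher's z: C = ½·ln((1+r)/(1−r)) = ½·ln(3.8780) = 0.6777.
n = ((z_{α} + z_β)/C)² + 3.
(1.645 + 0.842) / 0.6777 = 2.487 / 0.6777 = 3.670.
n = 3.670² + 3 = 13.47 + 3 = 16.5.
Round up.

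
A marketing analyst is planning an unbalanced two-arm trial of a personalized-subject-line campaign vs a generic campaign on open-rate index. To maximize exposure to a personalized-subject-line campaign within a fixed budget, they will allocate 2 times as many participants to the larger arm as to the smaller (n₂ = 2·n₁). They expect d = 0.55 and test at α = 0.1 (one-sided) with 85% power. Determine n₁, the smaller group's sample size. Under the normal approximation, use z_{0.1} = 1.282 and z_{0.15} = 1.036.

With allocation ratio k = n₂/n₁ = 2, Var(x̄₁−x̄₂) = σ²(1/n₁ + 1/(k·n₁)) = σ²·(k+1)/(k·n₁).
So n₁ = (1 + 1/k)·((z_{α} + z_β)/d)² = 1.500 × (2.318/0.55)².
n₁ = 1.500 × 17.76 = 26.6.
Round up: n₁ = 27, giving n₂ = 2 × 27 = 54.

n₁ = 27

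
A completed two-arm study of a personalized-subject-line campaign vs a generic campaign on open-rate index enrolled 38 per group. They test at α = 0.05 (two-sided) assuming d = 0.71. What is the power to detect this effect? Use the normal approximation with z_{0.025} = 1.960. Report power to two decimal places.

For two equal groups, power = Φ(d·√(n/2) − z_{α/2}).
d·√(n/2) = 0.71 × √(38/2) = 0.71 × 4.359 = 3.095.
z_β = 3.095 − 1.960 = 1.135.
Power = Φ(1.135) = 0.872.

power ≈ 0.87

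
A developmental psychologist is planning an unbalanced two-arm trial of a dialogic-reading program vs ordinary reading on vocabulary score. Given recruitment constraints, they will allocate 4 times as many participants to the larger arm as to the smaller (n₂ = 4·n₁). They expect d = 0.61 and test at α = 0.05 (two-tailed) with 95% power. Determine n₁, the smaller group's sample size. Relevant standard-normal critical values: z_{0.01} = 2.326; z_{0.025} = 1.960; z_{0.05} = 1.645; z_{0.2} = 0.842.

With allocation ratio k = n₂/n₁ = 4, Var(x̄₁−x̄₂) = σ²(1/n₁ + 1/(k·n₁)) = σ²·(k+1)/(k·n₁).
So n₁ = (1 + 1/k)·((z_{α/2} + z_β)/d)² = 1.250 × (3.605/0.61)².
n₁ = 1.250 × 34.93 = 43.7.
Round up: n₁ = 44, giving n₂ = 4 × 44 = 176.

n₁ = 44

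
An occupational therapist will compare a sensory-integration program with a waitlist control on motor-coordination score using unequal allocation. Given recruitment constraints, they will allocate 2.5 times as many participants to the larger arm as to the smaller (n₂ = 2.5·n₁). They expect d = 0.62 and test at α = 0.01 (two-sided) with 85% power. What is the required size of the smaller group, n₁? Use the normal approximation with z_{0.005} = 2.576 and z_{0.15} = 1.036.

n₁ = 48

With allocation ratio k = n₂/n₁ = 2.5, Var(x̄₁−x̄₂) = σ²(1/n₁ + 1/(k·n₁)) = σ²·(k+1)/(k·n₁).
So n₁ = (1 + 1/k)·((z_{α/2} + z_β)/d)² = 1.400 × (3.612/0.62)².
n₁ = 1.400 × 33.94 = 47.5.
Round up: n₁ = 48, giving n₂ = 2.5 × 48 = 120.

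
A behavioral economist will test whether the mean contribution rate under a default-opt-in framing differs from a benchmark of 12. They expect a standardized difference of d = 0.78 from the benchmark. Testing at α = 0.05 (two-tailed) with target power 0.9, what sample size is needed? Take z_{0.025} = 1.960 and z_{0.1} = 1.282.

For a one-sample test: n = ((z_{α/2} + z_β) / d)².
z_{α/2} + z_β = 1.960 + 1.282 = 3.242.
n = (3.242 / 0.78)² = 4.156² = 17.28.
Round up.

n = 18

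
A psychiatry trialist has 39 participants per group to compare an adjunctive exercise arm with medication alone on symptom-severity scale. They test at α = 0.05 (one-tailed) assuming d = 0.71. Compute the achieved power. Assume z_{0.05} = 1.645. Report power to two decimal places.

power ≈ 0.93

For two equal groups, power = Φ(d·√(n/2) − z_{α}).
d·√(n/2) = 0.71 × √(39/2) = 0.71 × 4.416 = 3.135.
z_β = 3.135 − 1.645 = 1.490.
Power = Φ(1.490) = 0.932.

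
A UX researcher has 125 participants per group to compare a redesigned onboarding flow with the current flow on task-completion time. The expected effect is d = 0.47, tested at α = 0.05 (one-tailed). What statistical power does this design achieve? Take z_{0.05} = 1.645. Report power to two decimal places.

For two equal groups, power = Φ(d·√(n/2) − z_{α}).
d·√(n/2) = 0.47 × √(125/2) = 0.47 × 7.906 = 3.716.
z_β = 3.716 − 1.645 = 2.071.
Power = Φ(2.071) = 0.981.

power ≈ 0.98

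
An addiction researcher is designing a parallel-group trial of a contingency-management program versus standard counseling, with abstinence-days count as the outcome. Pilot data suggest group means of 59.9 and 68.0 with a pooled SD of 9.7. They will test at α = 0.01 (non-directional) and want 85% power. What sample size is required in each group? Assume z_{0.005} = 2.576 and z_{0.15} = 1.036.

Cohen's d = |M₁ − M₂| / SD_pooled = |59.9 − 68.0| / 9.7 = 8.1 / 9.7 = 0.835.
For two independent groups with equal n: n = 2·((z_{α/2} + z_β) / d)².
z_{α/2} + z_β = 2.576 + 1.036 = 3.612.
n = 2 × (3.612 / 0.835)² = 2 × 4.326² = 2 × 18.71 = 37.4.
Round up to the next whole participant.

n = 38 per group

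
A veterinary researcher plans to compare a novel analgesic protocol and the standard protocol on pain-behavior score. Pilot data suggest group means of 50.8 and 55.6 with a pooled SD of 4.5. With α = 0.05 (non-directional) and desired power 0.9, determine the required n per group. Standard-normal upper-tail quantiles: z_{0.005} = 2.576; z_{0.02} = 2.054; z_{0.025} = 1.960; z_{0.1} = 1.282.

Cohen's d = |M₁ − M₂| / SD_pooled = |50.8 − 55.6| / 4.5 = 4.8 / 4.5 = 1.067.
For two independent groups with equal n: n = 2·((z_{α/2} + z_β) / d)².
z_{α/2} + z_β = 1.960 + 1.282 = 3.242.
n = 2 × (3.242 / 1.067)² = 2 × 3.038² = 2 × 9.23 = 18.5.
Round up to the next whole participant.

n = 19 per group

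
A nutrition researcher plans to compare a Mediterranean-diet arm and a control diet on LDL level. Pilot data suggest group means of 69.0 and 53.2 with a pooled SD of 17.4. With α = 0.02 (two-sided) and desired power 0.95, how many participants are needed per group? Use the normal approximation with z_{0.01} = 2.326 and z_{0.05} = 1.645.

Cohen's d = |M₁ − M₂| / SD_pooled = |69.0 − 53.2| / 17.4 = 15.8 / 17.4 = 0.908.
For two independent groups with equal n: n = 2·((z_{α/2} + z_β) / d)².
z_{α/2} + z_β = 2.326 + 1.645 = 3.971.
n = 2 × (3.971 / 0.908)² = 2 × 4.373² = 2 × 19.13 = 38.3.
Round up to the next whole participant.

n = 39 per group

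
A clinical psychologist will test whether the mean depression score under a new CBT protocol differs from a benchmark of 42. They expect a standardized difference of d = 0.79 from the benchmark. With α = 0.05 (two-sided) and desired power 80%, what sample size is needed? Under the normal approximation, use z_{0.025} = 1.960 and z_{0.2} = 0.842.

n = 13

For a one-sample test: n = ((z_{α/2} + z_β) / d)².
z_{α/2} + z_β = 1.960 + 0.842 = 2.802.
n = (2.802 / 0.79)² = 3.547² = 12.58.
Round up.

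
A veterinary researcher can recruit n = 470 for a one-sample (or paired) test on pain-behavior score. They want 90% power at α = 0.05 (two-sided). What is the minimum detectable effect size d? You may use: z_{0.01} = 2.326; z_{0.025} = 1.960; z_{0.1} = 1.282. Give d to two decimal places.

For a single sample (or paired design) of n = 470: d_min = (z_{α/2} + z_β)/√n.
z-sum = 1.960 + 1.282 = 3.242.
d_min = 3.242 / √470 = 3.242 / 21.679 = 0.150.

d_min ≈ 0.15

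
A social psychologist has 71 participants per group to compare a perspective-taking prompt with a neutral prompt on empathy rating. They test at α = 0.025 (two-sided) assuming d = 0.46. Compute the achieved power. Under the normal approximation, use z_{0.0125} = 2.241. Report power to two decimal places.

For two equal groups, power = Φ(d·√(n/2) − z_{α/2}).
d·√(n/2) = 0.46 × √(71/2) = 0.46 × 5.958 = 2.741.
z_β = 2.741 − 2.241 = 0.500.
Power = Φ(0.500) = 0.691.

power ≈ 0.69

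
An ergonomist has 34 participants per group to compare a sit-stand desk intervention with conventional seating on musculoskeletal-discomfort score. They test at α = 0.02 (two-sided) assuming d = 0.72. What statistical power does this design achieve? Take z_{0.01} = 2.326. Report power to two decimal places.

power ≈ 0.74

For two equal groups, power = Φ(d·√(n/2) − z_{α/2}).
d·√(n/2) = 0.72 × √(34/2) = 0.72 × 4.123 = 2.969.
z_β = 2.969 − 2.326 = 0.643.
Power = Φ(0.643) = 0.740.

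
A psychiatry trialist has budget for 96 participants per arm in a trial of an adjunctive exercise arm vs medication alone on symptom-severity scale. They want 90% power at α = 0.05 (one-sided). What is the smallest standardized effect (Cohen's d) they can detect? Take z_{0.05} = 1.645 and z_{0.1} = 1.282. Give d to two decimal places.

For two independent groups of n = 96 each: d_min = (z_{α} + z_β)·√(2/n).
z-sum = 1.645 + 1.282 = 2.927.
d_min = 2.927 × √(2/96) = 2.927 × 0.1443 = 0.422.

d_min ≈ 0.42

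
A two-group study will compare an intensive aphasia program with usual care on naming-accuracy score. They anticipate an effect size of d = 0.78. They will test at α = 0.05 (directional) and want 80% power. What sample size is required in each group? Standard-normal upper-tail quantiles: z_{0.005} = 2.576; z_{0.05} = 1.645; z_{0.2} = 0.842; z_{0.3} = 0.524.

For two independent groups with equal n: n = 2·((z_{α} + z_β) / d)².
z_{α} + z_β = 1.645 + 0.842 = 2.487.
n = 2 × (2.487 / 0.78)² = 2 × 3.188² = 2 × 10.17 = 20.3.
Round up to the next whole participant.

n = 21 per group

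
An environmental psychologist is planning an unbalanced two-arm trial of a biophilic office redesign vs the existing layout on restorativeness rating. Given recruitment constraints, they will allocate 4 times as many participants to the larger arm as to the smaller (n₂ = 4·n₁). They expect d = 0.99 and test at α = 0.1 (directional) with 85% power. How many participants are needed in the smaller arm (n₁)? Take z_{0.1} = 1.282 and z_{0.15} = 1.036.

With allocation ratio k = n₂/n₁ = 4, Var(x̄₁−x̄₂) = σ²(1/n₁ + 1/(k·n₁)) = σ²·(k+1)/(k·n₁).
So n₁ = (1 + 1/k)·((z_{α} + z_β)/d)² = 1.250 × (2.318/0.99)².
n₁ = 1.250 × 5.48 = 6.9.
Round up: n₁ = 7, giving n₂ = 4 × 7 = 28.

n₁ = 7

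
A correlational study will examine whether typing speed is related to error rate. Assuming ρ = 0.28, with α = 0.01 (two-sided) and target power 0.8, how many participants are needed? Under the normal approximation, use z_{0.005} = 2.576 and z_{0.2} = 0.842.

Fisher's z: C = ½·ln((1+r)/(1−r)) = ½·ln(1.7778) = 0.2877.
n = ((z_{α/2} + z_β)/C)² + 3.
(2.576 + 0.842) / 0.2877 = 3.418 / 0.2877 = 11.880.
n = 11.880² + 3 = 141.14 + 3 = 144.1.
Round up.

n = 145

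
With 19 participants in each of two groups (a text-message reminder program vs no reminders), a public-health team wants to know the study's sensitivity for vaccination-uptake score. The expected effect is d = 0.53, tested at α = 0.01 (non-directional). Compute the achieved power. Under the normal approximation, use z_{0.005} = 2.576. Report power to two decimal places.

For two equal groups, power = Φ(d·√(n/2) − z_{α/2}).
d·√(n/2) = 0.53 × √(19/2) = 0.53 × 3.082 = 1.634.
z_β = 1.634 − 2.576 = -0.942.
Power = Φ(-0.942) = 0.173.

power ≈ 0.17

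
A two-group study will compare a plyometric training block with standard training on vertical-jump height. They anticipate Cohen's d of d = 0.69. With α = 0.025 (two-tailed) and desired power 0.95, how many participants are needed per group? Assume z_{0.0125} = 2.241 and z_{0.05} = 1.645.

n = 64 per group

For two independent groups with equal n: n = 2·((z_{α/2} + z_β) / d)².
z_{α/2} + z_β = 2.241 + 1.645 = 3.886.
n = 2 × (3.886 / 0.69)² = 2 × 5.632² = 2 × 31.72 = 63.4.
Round up to the next whole participant.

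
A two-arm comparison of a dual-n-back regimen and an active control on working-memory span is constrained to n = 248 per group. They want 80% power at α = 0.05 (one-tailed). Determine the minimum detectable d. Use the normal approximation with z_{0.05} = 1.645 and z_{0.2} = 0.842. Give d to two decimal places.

d_min ≈ 0.22

For two independent groups of n = 248 each: d_min = (z_{α} + z_β)·√(2/n).
z-sum = 1.645 + 0.842 = 2.487.
d_min = 2.487 × √(2/248) = 2.487 × 0.0898 = 0.223.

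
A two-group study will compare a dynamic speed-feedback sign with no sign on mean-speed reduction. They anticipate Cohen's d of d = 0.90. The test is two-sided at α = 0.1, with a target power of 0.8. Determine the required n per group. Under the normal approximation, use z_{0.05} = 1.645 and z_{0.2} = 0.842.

n = 16 per group

For two independent groups with equal n: n = 2·((z_{α/2} + z_β) / d)².
z_{α/2} + z_β = 1.645 + 0.842 = 2.487.
n = 2 × (2.487 / 0.90)² = 2 × 2.763² = 2 × 7.64 = 15.3.
Round up to the next whole participant.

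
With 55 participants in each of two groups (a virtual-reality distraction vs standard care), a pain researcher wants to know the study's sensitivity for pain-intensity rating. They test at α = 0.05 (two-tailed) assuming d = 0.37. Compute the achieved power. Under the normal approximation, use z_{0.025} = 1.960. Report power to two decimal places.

For two equal groups, power = Φ(d·√(n/2) − z_{α/2}).
d·√(n/2) = 0.37 × √(55/2) = 0.37 × 5.244 = 1.940.
z_β = 1.940 − 1.960 = -0.020.
Power = Φ(-0.020) = 0.492.

power ≈ 0.49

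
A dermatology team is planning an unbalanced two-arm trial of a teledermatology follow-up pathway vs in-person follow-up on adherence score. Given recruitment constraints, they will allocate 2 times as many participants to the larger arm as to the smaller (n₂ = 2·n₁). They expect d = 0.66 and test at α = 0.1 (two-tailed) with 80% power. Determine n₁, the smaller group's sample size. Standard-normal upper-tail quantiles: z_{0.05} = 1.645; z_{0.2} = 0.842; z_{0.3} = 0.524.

With allocation ratio k = n₂/n₁ = 2, Var(x̄₁−x̄₂) = σ²(1/n₁ + 1/(k·n₁)) = σ²·(k+1)/(k·n₁).
So n₁ = (1 + 1/k)·((z_{α/2} + z_β)/d)² = 1.500 × (2.487/0.66)².
n₁ = 1.500 × 14.20 = 21.3.
Round up: n₁ = 22, giving n₂ = 2 × 22 = 44.

n₁ = 22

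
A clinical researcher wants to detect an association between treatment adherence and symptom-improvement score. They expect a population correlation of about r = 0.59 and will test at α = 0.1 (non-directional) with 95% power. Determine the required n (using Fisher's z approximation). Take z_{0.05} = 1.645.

Fisher's z: C = ½·ln((1+r)/(1−r)) = ½·ln(3.8780) = 0.6777.
n = ((z_{α/2} + z_β)/C)² + 3.
(1.645 + 1.645) / 0.6777 = 3.290 / 0.6777 = 4.855.
n = 4.855² + 3 = 23.57 + 3 = 26.6.
Round up.

n = 27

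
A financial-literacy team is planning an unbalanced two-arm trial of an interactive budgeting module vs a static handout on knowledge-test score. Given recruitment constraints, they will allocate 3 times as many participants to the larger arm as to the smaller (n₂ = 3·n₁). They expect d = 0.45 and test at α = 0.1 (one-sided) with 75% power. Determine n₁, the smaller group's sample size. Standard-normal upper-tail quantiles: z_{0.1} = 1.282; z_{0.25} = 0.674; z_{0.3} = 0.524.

n₁ = 26

With allocation ratio k = n₂/n₁ = 3, Var(x̄₁−x̄₂) = σ²(1/n₁ + 1/(k·n₁)) = σ²·(k+1)/(k·n₁).
So n₁ = (1 + 1/k)·((z_{α} + z_β)/d)² = 1.333 × (1.956/0.45)².
n₁ = 1.333 × 18.89 = 25.2.
Round up: n₁ = 26, giving n₂ = 3 × 26 = 78.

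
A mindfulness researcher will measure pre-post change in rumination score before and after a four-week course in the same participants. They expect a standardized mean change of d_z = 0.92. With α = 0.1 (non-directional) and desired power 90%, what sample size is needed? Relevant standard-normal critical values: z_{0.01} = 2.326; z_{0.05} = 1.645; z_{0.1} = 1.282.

For a paired (one-sample on differences) test: n = ((z_{α/2} + z_β) / d)².
z_{α/2} + z_β = 1.645 + 1.282 = 2.927.
n = (2.927 / 0.92)² = 3.182² = 10.12.
Round up.

n = 11 pairs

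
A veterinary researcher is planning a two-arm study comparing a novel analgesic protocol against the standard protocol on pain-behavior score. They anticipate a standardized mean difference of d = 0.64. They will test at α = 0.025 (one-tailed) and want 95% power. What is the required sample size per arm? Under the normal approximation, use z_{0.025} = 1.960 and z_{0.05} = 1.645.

For two independent groups with equal n: n = 2·((z_{α} + z_β) / d)².
z_{α} + z_β = 1.960 + 1.645 = 3.605.
n = 2 × (3.605 / 0.64)² = 2 × 5.633² = 2 × 31.73 = 63.5.
Round up to the next whole participant.

n = 64 per group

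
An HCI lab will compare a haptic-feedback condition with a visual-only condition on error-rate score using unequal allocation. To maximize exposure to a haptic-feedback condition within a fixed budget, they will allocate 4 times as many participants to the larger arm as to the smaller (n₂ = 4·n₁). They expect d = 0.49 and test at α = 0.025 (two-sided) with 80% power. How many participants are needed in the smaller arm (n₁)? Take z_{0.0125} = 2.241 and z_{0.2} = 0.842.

n₁ = 50

With allocation ratio k = n₂/n₁ = 4, Var(x̄₁−x̄₂) = σ²(1/n₁ + 1/(k·n₁)) = σ²·(k+1)/(k·n₁).
So n₁ = (1 + 1/k)·((z_{α/2} + z_β)/d)² = 1.250 × (3.083/0.49)².
n₁ = 1.250 × 39.59 = 49.5.
Round up: n₁ = 50, giving n₂ = 4 × 50 = 200.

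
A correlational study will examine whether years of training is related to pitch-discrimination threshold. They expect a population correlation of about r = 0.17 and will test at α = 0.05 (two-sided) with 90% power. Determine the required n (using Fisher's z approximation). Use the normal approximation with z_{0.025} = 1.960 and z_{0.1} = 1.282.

Fisher's z: C = ½·ln((1+r)/(1−r)) = ½·ln(1.4096) = 0.1717.
n = ((z_{α/2} + z_β)/C)² + 3.
(1.960 + 1.282) / 0.1717 = 3.242 / 0.1717 = 18.882.
n = 18.882² + 3 = 356.52 + 3 = 359.5.
Round up.

n = 360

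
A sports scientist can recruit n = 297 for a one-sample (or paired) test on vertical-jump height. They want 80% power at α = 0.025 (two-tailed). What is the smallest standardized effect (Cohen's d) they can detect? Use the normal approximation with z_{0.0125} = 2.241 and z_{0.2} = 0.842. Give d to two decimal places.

d_min ≈ 0.18

For a single sample (or paired design) of n = 297: d_min = (z_{α/2} + z_β)/√n.
z-sum = 2.241 + 0.842 = 3.083.
d_min = 3.083 / √297 = 3.083 / 17.234 = 0.179.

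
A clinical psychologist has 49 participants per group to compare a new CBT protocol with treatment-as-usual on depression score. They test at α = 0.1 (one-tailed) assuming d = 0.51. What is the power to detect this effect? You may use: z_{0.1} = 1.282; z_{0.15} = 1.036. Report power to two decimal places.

For two equal groups, power = Φ(d·√(n/2) − z_{α}).
d·√(n/2) = 0.51 × √(49/2) = 0.51 × 4.950 = 2.524.
z_β = 2.524 − 1.282 = 1.242.
Power = Φ(1.242) = 0.893.

power ≈ 0.89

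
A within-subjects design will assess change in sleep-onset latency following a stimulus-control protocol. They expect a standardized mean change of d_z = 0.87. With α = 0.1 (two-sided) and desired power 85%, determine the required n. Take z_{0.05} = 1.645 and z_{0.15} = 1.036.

For a paired (one-sample on differences) test: n = ((z_{α/2} + z_β) / d)².
z_{α/2} + z_β = 1.645 + 1.036 = 2.681.
n = (2.681 / 0.87)² = 3.082² = 9.50.
Round up.

n = 10 pairs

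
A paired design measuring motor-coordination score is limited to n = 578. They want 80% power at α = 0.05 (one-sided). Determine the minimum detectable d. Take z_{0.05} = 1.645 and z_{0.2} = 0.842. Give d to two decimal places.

For a single sample (or paired design) of n = 578: d_min = (z_{α} + z_β)/√n.
z-sum = 1.645 + 0.842 = 2.487.
d_min = 2.487 / √578 = 2.487 / 24.042 = 0.103.

d_min ≈ 0.10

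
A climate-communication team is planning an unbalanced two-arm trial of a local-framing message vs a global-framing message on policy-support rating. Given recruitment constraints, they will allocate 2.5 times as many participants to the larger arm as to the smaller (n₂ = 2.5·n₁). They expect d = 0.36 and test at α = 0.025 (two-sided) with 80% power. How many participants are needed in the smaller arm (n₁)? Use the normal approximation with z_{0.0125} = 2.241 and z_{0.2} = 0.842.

n₁ = 103

With allocation ratio k = n₂/n₁ = 2.5, Var(x̄₁−x̄₂) = σ²(1/n₁ + 1/(k·n₁)) = σ²·(k+1)/(k·n₁).
So n₁ = (1 + 1/k)·((z_{α/2} + z_β)/d)² = 1.400 × (3.083/0.36)².
n₁ = 1.400 × 73.34 = 102.7.
Round up: n₁ = 103, giving n₂ = ⌈2.5 × 103⌉ = ⌈257.5⌉ = 258.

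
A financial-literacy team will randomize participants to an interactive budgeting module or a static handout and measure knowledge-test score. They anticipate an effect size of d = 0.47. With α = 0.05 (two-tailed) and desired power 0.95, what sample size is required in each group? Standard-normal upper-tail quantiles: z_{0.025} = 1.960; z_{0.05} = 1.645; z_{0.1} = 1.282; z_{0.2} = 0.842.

For two independent groups with equal n: n = 2·((z_{α/2} + z_β) / d)².
z_{α/2} + z_β = 1.960 + 1.645 = 3.605.
n = 2 × (3.605 / 0.47)² = 2 × 7.670² = 2 × 58.83 = 117.7.
Round up to the next whole participant.

n = 118 per group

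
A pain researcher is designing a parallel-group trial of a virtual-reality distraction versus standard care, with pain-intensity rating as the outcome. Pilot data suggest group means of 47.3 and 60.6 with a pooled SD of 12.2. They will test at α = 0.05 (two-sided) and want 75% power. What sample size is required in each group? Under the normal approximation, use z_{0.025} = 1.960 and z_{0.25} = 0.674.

n = 12 per group

Cohen's d = |M₁ − M₂| / SD_pooled = |47.3 − 60.6| / 12.2 = 13.3 / 12.2 = 1.090.
For two independent groups with equal n: n = 2·((z_{α/2} + z_β) / d)².
z_{α/2} + z_β = 1.960 + 0.674 = 2.634.
n = 2 × (2.634 / 1.090)² = 2 × 2.417² = 2 × 5.84 = 11.7.
Round up to the next whole participant.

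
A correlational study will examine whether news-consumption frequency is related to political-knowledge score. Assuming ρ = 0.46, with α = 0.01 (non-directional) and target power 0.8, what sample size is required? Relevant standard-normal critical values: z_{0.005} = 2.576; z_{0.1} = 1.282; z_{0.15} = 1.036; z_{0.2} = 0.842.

n = 51

Fisher's z: C = ½·ln((1+r)/(1−r)) = ½·ln(2.7037) = 0.4973.
n = ((z_{α/2} + z_β)/C)² + 3.
(2.576 + 0.842) / 0.4973 = 3.418 / 0.4973 = 6.873.
n = 6.873² + 3 = 47.24 + 3 = 50.2.
Round up.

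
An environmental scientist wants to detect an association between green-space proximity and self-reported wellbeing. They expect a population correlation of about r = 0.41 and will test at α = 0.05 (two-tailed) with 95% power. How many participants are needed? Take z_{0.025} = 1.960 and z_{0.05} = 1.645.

n = 72

Fisher's z: C = ½·ln((1+r)/(1−r)) = ½·ln(2.3898) = 0.4356.
n = ((z_{α/2} + z_β)/C)² + 3.
(1.960 + 1.645) / 0.4356 = 3.605 / 0.4356 = 8.276.
n = 8.276² + 3 = 68.49 + 3 = 71.5.
Round up.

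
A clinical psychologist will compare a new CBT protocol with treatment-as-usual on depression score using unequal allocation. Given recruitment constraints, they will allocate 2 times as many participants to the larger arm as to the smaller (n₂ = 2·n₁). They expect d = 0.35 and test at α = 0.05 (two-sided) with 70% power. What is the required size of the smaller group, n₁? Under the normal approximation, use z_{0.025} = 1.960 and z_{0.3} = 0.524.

With allocation ratio k = n₂/n₁ = 2, Var(x̄₁−x̄₂) = σ²(1/n₁ + 1/(k·n₁)) = σ²·(k+1)/(k·n₁).
So n₁ = (1 + 1/k)·((z_{α/2} + z_β)/d)² = 1.500 × (2.484/0.35)².
n₁ = 1.500 × 50.37 = 75.6.
Round up: n₁ = 76, giving n₂ = 2 × 76 = 152.

n₁ = 76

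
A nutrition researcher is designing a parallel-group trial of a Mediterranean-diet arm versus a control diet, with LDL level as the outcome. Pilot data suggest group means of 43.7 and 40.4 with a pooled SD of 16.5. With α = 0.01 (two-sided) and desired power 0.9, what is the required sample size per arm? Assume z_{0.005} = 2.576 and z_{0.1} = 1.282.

n = 745 per group

Cohen's d = |M₁ − M₂| / SD_pooled = |43.7 − 40.4| / 16.5 = 3.3 / 16.5 = 0.200.
For two independent groups with equal n: n = 2·((z_{α/2} + z_β) / d)².
z_{α/2} + z_β = 2.576 + 1.282 = 3.858.
n = 2 × (3.858 / 0.200)² = 2 × 19.290² = 2 × 372.10 = 744.2.
Round up to the next whole participant.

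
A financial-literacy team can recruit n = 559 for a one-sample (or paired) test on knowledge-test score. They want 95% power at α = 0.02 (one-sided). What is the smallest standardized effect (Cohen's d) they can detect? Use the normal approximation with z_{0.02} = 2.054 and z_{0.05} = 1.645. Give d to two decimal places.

For a single sample (or paired design) of n = 559: d_min = (z_{α} + z_β)/√n.
z-sum = 2.054 + 1.645 = 3.699.
d_min = 3.699 / √559 = 3.699 / 23.643 = 0.156.

d_min ≈ 0.16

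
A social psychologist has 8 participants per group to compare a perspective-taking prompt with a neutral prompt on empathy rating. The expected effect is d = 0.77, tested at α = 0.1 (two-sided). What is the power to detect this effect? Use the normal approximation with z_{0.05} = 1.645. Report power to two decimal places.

power ≈ 0.46

For two equal groups, power = Φ(d·√(n/2) − z_{α/2}).
d·√(n/2) = 0.77 × √(8/2) = 0.77 × 2.000 = 1.540.
z_β = 1.540 − 1.645 = -0.105.
Power = Φ(-0.105) = 0.458.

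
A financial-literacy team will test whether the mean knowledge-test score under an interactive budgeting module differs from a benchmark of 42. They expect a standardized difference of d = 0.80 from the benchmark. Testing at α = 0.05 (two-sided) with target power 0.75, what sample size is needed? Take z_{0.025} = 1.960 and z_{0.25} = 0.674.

n = 11

For a one-sample test: n = ((z_{α/2} + z_β) / d)².
z_{α/2} + z_β = 1.960 + 0.674 = 2.634.
n = (2.634 / 0.80)² = 3.292² = 10.84.
Round up.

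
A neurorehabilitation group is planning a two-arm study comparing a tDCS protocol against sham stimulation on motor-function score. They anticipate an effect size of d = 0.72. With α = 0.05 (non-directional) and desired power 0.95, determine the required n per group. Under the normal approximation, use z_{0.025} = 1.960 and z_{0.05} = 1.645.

n = 51 per group

For two independent groups with equal n: n = 2·((z_{α/2} + z_β) / d)².
z_{α/2} + z_β = 1.960 + 1.645 = 3.605.
n = 2 × (3.605 / 0.72)² = 2 × 5.007² = 2 × 25.07 = 50.1.
Round up to the next whole participant.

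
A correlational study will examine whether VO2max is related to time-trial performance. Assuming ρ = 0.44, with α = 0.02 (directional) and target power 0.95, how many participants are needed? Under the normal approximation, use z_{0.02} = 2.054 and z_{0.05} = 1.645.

Fisher's z: C = ½·ln((1+r)/(1−r)) = ½·ln(2.5714) = 0.4722.
n = ((z_{α} + z_β)/C)² + 3.
(2.054 + 1.645) / 0.4722 = 3.699 / 0.4722 = 7.834.
n = 7.834² + 3 = 61.36 + 3 = 64.4.
Round up.

n = 65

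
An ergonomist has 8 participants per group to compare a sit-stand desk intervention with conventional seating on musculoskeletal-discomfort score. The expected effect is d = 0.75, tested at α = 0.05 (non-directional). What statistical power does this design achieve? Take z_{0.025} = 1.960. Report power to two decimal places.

For two equal groups, power = Φ(d·√(n/2) − z_{α/2}).
d·√(n/2) = 0.75 × √(8/2) = 0.75 × 2.000 = 1.500.
z_β = 1.500 − 1.960 = -0.460.
Power = Φ(-0.460) = 0.323.

power ≈ 0.32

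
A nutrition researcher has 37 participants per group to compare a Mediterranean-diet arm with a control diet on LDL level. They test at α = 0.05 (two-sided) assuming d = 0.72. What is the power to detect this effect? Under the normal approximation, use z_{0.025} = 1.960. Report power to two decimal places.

power ≈ 0.87

For two equal groups, power = Φ(d·√(n/2) − z_{α/2}).
d·√(n/2) = 0.72 × √(37/2) = 0.72 × 4.301 = 3.097.
z_β = 3.097 − 1.960 = 1.137.
Power = Φ(1.137) = 0.872.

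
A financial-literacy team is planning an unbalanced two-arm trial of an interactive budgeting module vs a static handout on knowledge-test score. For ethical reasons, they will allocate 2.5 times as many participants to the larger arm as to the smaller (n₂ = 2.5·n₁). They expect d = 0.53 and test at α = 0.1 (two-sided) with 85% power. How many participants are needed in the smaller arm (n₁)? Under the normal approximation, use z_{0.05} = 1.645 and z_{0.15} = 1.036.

n₁ = 36

With allocation ratio k = n₂/n₁ = 2.5, Var(x̄₁−x̄₂) = σ²(1/n₁ + 1/(k·n₁)) = σ²·(k+1)/(k·n₁).
So n₁ = (1 + 1/k)·((z_{α/2} + z_β)/d)² = 1.400 × (2.681/0.53)².
n₁ = 1.400 × 25.59 = 35.8.
Round up: n₁ = 36, giving n₂ = 2.5 × 36 = 90.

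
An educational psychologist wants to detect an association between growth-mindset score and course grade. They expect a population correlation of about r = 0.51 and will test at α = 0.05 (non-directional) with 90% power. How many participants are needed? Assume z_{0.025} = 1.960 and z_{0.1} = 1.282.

n = 37

Fisher's z: C = ½·ln((1+r)/(1−r)) = ½·ln(3.0816) = 0.5627.
n = ((z_{α/2} + z_β)/C)² + 3.
(1.960 + 1.282) / 0.5627 = 3.242 / 0.5627 = 5.762.
n = 5.762² + 3 = 33.19 + 3 = 36.2.
Round up.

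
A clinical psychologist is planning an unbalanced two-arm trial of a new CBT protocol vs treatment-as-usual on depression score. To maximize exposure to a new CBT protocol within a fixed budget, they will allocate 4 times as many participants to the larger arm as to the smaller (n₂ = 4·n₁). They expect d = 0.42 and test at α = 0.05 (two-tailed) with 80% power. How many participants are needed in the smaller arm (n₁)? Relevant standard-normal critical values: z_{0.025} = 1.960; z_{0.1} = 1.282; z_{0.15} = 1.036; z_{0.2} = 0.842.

With allocation ratio k = n₂/n₁ = 4, Var(x̄₁−x̄₂) = σ²(1/n₁ + 1/(k·n₁)) = σ²·(k+1)/(k·n₁).
So n₁ = (1 + 1/k)·((z_{α/2} + z_β)/d)² = 1.250 × (2.802/0.42)².
n₁ = 1.250 × 44.51 = 55.6.
Round up: n₁ = 56, giving n₂ = 4 × 56 = 224.

n₁ = 56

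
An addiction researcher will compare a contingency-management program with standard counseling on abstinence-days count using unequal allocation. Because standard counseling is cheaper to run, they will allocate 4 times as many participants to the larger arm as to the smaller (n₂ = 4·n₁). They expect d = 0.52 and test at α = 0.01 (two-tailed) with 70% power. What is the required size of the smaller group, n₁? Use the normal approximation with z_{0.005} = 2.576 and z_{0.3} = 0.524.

n₁ = 45

With allocation ratio k = n₂/n₁ = 4, Var(x̄₁−x̄₂) = σ²(1/n₁ + 1/(k·n₁)) = σ²·(k+1)/(k·n₁).
So n₁ = (1 + 1/k)·((z_{α/2} + z_β)/d)² = 1.250 × (3.100/0.52)².
n₁ = 1.250 × 35.54 = 44.4.
Round up: n₁ = 45, giving n₂ = 4 × 45 = 180.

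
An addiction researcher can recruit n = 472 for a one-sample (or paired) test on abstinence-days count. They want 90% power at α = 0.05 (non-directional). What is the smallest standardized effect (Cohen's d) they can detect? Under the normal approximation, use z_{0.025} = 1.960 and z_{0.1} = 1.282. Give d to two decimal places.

For a single sample (or paired design) of n = 472: d_min = (z_{α/2} + z_β)/√n.
z-sum = 1.960 + 1.282 = 3.242.
d_min = 3.242 / √472 = 3.242 / 21.726 = 0.149.

d_min ≈ 0.15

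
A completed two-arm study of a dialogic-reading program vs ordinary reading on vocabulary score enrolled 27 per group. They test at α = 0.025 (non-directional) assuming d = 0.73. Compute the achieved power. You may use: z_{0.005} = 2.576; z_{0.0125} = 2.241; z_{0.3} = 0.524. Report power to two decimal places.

For two equal groups, power = Φ(d·√(n/2) − z_{α/2}).
d·√(n/2) = 0.73 × √(27/2) = 0.73 × 3.674 = 2.682.
z_β = 2.682 − 2.241 = 0.441.
Power = Φ(0.441) = 0.670.

power ≈ 0.67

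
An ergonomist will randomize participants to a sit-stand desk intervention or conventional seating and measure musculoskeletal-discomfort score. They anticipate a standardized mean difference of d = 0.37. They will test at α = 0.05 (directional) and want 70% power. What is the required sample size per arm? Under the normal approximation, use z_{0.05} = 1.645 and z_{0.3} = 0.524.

For two independent groups with equal n: n = 2·((z_{α} + z_β) / d)².
z_{α} + z_β = 1.645 + 0.524 = 2.169.
n = 2 × (2.169 / 0.37)² = 2 × 5.862² = 2 × 34.36 = 68.7.
Round up to the next whole participant.

n = 69 per group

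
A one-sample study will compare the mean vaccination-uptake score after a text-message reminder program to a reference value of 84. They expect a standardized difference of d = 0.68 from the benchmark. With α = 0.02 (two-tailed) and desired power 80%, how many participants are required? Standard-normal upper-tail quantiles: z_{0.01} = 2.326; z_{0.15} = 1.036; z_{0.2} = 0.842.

For a one-sample test: n = ((z_{α/2} + z_β) / d)².
z_{α/2} + z_β = 2.326 + 0.842 = 3.168.
n = (3.168 / 0.68)² = 4.659² = 21.70.
Round up.

n = 22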